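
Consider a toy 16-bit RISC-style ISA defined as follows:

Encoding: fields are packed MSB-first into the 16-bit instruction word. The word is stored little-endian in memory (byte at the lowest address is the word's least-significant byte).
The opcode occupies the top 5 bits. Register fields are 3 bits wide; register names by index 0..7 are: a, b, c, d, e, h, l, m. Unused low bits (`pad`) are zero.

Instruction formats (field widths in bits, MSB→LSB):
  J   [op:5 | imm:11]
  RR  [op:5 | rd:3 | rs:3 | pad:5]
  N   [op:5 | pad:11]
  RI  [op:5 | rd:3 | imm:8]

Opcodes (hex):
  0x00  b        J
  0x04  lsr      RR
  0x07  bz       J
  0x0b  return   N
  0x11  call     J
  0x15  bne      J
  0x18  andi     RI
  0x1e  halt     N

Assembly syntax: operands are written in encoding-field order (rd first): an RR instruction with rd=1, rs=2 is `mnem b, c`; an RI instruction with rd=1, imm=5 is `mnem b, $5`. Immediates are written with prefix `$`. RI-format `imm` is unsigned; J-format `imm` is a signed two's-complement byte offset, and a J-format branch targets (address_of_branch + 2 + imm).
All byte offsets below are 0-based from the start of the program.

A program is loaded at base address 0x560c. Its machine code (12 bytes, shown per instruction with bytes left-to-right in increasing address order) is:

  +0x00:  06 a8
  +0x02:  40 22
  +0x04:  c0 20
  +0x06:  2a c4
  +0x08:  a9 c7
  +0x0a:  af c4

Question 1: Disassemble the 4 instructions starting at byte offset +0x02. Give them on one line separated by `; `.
+0x02: 40 22 ⇒ word 0x2240 (little)
  op=0x2240>>11=0x4 ⇒ lsr (RR)
  rd@[10:8]=0x2 ⇒ c
  rs@[7:5]=0x2 ⇒ c
+0x04: c0 20 ⇒ word 0x20c0 (little)
  op=0x20c0>>11=0x4 ⇒ lsr (RR)
  rd@[10:8]=0x0 ⇒ a
  rs@[7:5]=0x6 ⇒ l
+0x06: 2a c4 ⇒ word 0xc42a (little)
  op=0xc42a>>11=0x18 ⇒ andi (RI)
  rd@[10:8]=0x4 ⇒ e
  imm@[7:0]=0x2a ⇒ $42
+0x08: a9 c7 ⇒ word 0xc7a9 (little)
  op=0xc7a9>>11=0x18 ⇒ andi (RI)
  rd@[10:8]=0x7 ⇒ m
  imm@[7:0]=0xa9 ⇒ $169

lsr c, c; lsr a, l; andi e, $42; andi m, $169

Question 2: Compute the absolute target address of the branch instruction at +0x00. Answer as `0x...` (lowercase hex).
[00] 06 a8 → 0xa806
  op=0xa806>>11=0x15 ⇒ bne (J)
  imm: (w>>0)&0x7ff=0x6 → $6
  target = base 0x560c + off 0x00 + 2 + imm 6 = 0x5614

0x5614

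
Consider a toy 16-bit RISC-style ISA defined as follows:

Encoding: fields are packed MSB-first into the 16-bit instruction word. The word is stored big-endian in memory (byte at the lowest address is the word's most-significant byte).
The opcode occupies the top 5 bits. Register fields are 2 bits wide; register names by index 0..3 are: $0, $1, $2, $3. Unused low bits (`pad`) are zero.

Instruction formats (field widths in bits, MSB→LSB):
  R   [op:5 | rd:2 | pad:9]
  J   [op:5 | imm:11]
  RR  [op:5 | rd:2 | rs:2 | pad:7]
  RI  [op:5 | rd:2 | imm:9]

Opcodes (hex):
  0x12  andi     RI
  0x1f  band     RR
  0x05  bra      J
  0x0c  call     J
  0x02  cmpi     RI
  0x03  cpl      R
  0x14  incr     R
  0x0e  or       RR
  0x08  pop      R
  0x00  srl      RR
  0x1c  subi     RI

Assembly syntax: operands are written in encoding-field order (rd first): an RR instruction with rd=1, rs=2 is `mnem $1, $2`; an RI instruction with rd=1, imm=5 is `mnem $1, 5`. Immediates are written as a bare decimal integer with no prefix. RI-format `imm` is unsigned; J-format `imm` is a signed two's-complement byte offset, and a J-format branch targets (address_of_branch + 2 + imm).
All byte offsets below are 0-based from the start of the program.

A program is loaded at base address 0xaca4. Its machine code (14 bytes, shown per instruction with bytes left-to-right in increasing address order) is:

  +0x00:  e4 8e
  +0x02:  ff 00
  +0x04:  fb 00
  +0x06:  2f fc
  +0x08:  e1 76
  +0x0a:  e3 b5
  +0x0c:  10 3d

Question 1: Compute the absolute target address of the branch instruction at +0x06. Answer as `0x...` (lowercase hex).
[06] 2f fc → 0x2ffc
  top 5b → 0x5 → bra [J]
  imm: (w>>0)&0x7ff=0x7fc (s11→-4) → -4
  target = base 0xaca4 + off 0x06 + 2 + imm -4 = 0xaca8

0xaca8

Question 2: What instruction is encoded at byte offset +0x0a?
[0a] e3 b5 → 0xe3b5
  op=0xe3b5>>11=0x1c ⇒ subi (RI)
  rd: (w>>9)&0x3=0x1 → $1
  imm: (w>>0)&0x1ff=0x1b5 → 437

subi $1, 437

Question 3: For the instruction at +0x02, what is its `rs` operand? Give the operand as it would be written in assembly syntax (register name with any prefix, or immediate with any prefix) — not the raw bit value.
$2

[02] ff 00 → 0xff00
  opcode bits[15:11]=0x1f: band/RR
  rd@[10:9]=0x3 ⇒ $3
  rs@[8:7]=0x2 ⇒ $2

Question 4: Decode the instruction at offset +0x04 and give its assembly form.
+0x04: fb 00 ⇒ word 0xfb00 (big)
  op=0xfb00>>11=0x1f ⇒ band (RR)
  rd@[10:9]=0x1 ⇒ $1
  rs@[8:7]=0x2 ⇒ $2

band $1, $2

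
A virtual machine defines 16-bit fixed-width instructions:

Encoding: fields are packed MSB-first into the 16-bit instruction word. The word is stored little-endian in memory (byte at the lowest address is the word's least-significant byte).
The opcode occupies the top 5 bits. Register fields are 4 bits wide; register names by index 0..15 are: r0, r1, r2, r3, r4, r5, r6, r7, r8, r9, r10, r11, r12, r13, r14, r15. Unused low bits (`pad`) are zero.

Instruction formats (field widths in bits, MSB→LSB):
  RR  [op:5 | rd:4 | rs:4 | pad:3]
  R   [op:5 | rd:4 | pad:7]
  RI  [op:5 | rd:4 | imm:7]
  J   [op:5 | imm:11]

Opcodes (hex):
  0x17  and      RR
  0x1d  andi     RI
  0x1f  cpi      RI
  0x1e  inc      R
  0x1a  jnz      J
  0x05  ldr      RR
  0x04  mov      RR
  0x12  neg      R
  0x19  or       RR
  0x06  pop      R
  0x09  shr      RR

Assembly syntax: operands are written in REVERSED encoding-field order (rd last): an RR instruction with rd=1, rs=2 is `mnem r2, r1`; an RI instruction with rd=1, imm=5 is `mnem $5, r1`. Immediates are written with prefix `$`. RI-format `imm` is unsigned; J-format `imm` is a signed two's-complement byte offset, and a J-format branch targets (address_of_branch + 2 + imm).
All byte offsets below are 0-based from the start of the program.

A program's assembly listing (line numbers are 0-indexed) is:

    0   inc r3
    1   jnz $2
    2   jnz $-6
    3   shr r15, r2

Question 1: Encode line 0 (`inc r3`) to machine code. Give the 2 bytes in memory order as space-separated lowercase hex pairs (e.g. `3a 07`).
line 0 (inc): pack op=0x1e:5|rd=3:4|pad=0:7 = 0xf180; little→ 80 f1

80 f1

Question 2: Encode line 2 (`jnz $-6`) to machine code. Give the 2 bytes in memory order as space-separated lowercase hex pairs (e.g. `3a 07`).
2. jnz fields op=0x1a:5|imm=-6:11 → word d7fah → fa d7

fa d7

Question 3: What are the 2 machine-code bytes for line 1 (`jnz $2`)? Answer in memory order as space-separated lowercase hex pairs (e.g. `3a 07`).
02 d0

L1: jnz op=0x1a:5|imm=2:11 ⇒ 0xd002 ⇒ little 02 d0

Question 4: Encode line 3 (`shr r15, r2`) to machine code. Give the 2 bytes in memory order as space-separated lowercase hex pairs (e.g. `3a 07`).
L3: shr op=0x9:5|rd=2:4|rs=15:4|pad=0:3 ⇒ 0x4978 ⇒ little 78 49

78 49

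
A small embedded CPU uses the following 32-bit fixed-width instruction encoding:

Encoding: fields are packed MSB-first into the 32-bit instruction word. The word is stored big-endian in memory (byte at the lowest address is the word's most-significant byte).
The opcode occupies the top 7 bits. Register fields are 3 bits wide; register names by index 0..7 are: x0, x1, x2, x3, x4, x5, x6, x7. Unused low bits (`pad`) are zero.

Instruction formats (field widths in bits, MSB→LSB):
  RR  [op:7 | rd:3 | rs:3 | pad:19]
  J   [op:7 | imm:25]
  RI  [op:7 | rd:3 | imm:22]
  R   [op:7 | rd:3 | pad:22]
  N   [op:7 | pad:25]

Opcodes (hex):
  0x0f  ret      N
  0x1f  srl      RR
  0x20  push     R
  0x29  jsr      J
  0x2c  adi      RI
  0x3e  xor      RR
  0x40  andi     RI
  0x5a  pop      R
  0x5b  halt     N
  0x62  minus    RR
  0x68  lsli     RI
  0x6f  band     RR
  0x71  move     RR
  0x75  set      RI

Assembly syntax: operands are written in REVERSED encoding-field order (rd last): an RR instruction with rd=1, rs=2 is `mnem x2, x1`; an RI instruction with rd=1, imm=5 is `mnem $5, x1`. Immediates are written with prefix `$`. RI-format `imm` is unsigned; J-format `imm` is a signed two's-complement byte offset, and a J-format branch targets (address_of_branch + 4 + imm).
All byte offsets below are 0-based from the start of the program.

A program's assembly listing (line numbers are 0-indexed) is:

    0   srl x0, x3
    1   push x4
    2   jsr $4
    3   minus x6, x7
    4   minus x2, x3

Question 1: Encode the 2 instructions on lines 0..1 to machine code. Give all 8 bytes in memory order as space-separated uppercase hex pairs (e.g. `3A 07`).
L0: srl op=0x1f:7|rd=3:3|rs=0:3|pad=0:19 ⇒ 0x3ec00000 ⇒ big 3e c0 00 00
L1: push op=0x20:7|rd=4:3|pad=0:22 ⇒ 0x41000000 ⇒ big 41 00 00 00

3E C0 00 00 41 00 00 00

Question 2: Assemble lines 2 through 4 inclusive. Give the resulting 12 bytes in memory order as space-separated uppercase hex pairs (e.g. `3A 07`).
52 00 00 04 C5 F0 00 00 C4 D0 00 00

2. jsr fields op=0x29:7|imm=4:25 → word 52000004h → 52 00 00 04
3. minus fields op=0x62:7|rd=7:3|rs=6:3|pad=0:19 → word c5f00000h → c5 f0 00 00
4. minus fields op=0x62:7|rd=3:3|rs=2:3|pad=0:19 → word c4d00000h → c4 d0 00 00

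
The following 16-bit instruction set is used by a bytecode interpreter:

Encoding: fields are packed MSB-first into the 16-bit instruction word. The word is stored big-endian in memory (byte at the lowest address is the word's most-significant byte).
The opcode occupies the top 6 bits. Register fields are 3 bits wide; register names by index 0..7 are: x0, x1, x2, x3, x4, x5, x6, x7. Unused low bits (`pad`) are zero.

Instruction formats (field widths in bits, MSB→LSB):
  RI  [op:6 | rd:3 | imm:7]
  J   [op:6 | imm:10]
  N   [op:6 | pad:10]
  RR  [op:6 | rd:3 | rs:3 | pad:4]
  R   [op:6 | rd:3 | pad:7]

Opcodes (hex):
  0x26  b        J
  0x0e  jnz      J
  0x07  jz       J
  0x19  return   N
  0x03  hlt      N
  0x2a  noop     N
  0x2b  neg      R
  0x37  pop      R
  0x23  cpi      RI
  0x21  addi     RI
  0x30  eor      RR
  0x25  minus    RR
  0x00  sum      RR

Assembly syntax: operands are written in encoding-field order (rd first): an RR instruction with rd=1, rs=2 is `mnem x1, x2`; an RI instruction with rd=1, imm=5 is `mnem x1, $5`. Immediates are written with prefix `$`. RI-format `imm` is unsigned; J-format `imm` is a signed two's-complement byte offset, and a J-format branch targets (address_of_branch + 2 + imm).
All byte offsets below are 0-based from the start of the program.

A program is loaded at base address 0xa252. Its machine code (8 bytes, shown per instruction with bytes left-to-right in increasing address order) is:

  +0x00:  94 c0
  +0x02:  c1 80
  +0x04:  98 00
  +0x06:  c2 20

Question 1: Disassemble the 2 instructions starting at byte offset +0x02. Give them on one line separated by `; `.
eor x3, x0; b $0

[02] c1 80 → 0xc180
  top 6b → 0x30 → eor [RR]
  [9:7] rd=3 = x3
  [6:4] rs=0 = x0
[04] 98 00 → 0x9800
  top 6b → 0x26 → b [J]
  [9:0] imm=0 = $0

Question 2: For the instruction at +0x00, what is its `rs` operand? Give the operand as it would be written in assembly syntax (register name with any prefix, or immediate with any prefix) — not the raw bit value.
[00] 94 c0 → 0x94c0
  top 6b → 0x25 → minus [RR]
  rd: (w>>7)&0x7=0x1 → x1
  rs: (w>>4)&0x7=0x4 → x4

x4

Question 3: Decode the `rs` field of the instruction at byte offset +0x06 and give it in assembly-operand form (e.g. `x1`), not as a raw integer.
x2

[06] c2 20 → 0xc220
  op=0xc220>>10=0x30 ⇒ eor (RR)
  [9:7] rd=4 = x4
  [6:4] rs=2 = x2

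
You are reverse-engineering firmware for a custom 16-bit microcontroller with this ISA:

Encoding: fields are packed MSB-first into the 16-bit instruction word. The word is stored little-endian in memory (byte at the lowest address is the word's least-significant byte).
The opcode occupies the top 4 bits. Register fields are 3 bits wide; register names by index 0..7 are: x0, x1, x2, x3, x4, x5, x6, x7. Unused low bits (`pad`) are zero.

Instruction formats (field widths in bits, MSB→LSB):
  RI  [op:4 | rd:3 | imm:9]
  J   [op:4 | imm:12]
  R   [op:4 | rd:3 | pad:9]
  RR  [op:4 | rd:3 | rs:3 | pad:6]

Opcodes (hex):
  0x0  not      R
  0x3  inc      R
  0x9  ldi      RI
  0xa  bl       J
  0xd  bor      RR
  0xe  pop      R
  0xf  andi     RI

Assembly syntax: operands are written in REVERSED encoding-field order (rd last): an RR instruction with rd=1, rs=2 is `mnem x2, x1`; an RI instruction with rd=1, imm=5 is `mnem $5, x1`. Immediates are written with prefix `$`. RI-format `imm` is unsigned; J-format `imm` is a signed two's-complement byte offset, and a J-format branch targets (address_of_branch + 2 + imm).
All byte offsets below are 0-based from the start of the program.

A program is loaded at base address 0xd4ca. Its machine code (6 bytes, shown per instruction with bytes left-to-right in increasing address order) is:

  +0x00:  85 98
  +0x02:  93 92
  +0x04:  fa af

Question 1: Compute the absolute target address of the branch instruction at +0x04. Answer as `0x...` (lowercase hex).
0xd4ca

+0x04: fa af ⇒ word 0xaffa (little)
  op=0xaffa>>12=0xa ⇒ bl (J)
  imm@[11:0]=0xffa (s12→-6) ⇒ $-6
  target = base 0xd4ca + off 0x04 + 2 + imm -6 = 0xd4ca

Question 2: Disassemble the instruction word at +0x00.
+0x00: 85 98 ⇒ word 0x9885 (little)
  top 4b → 0x9 → ldi [RI]
  rd@[11:9]=0x4 ⇒ x4
  imm@[8:0]=0x85 ⇒ $133

ldi $133, x4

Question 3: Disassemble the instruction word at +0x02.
ldi $147, x1

off 0x02: read 93 92 as little → 0x9293
  top 4b → 0x9 → ldi [RI]
  rd: (w>>9)&0x7=0x1 → x1
  imm: (w>>0)&0x1ff=0x93 → $147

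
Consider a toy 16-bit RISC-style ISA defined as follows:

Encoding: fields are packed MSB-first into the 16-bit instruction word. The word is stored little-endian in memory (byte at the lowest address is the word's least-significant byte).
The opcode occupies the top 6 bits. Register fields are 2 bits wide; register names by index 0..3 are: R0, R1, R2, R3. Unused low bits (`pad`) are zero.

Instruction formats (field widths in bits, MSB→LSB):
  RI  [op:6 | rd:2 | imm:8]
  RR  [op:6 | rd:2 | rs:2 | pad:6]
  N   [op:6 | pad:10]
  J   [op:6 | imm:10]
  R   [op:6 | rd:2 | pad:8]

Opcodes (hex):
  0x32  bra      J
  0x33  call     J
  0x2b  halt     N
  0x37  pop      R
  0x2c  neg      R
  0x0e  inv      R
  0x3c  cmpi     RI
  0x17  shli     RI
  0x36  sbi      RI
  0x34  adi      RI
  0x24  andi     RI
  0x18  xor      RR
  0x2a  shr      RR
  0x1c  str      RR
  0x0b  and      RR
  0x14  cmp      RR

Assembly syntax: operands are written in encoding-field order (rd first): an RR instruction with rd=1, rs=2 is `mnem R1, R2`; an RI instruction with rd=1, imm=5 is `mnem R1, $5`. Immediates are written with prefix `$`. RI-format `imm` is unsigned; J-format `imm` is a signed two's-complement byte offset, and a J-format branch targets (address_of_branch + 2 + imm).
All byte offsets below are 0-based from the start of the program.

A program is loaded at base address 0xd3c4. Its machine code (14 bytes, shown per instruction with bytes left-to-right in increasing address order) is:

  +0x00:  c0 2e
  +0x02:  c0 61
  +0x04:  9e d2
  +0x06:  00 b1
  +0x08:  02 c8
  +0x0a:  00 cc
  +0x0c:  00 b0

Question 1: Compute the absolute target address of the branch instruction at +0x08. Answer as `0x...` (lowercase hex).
@+08  little-endian(02 c8) = 0xc802
  opcode bits[15:10]=0x32: bra/J
  [9:0] imm=2 = $2
  target = base 0xd3c4 + off 0x08 + 2 + imm 2 = 0xd3d0

0xd3d0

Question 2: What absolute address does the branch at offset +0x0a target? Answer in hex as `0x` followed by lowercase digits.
0xd3d0

@+0a  little-endian(00 cc) = 0xcc00
  opcode bits[15:10]=0x33: call/J
  imm: (w>>0)&0x3ff=0x0 → $0
  target = base 0xd3c4 + off 0x0a + 2 + imm 0 = 0xd3d0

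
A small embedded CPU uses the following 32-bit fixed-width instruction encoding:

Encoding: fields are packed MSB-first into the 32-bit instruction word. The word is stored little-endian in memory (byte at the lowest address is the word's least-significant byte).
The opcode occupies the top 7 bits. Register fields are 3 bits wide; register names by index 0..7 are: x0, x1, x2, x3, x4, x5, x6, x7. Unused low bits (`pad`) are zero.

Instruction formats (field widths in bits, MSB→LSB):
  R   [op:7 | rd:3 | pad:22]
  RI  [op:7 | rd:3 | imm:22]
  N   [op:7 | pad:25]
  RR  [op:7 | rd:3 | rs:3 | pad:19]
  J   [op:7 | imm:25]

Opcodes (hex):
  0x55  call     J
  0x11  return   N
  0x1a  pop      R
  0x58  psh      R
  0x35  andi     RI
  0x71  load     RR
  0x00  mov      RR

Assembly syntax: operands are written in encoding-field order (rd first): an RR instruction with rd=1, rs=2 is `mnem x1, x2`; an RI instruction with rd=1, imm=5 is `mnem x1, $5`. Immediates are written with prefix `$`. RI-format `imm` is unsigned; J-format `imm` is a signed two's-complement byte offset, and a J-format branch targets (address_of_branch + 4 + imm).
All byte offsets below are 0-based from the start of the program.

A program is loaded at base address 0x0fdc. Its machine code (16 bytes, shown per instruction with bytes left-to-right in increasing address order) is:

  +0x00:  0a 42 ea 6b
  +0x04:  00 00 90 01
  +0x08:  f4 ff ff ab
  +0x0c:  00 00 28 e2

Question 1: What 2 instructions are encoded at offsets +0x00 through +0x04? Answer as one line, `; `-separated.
@+00  little-endian(0a 42 ea 6b) = 0x6bea420a
  op=0x6bea420a>>25=0x35 ⇒ andi (RI)
  rd: (w>>22)&0x7=0x7 → x7
  imm: (w>>0)&0x3fffff=0x2a420a → $2769418
@+04  little-endian(00 00 90 01) = 0x01900000
  op=0x01900000>>25=0x0 ⇒ mov (RR)
  rd: (w>>22)&0x7=0x6 → x6
  rs: (w>>19)&0x7=0x2 → x2

andi x7, $2769418; mov x6, x2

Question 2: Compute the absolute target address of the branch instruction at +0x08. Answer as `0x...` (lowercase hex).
0x0fdc

+0x08: f4 ff ff ab ⇒ word 0xabfffff4 (little)
  op=0xabfffff4>>25=0x55 ⇒ call (J)
  imm: (w>>0)&0x1ffffff=0x1fffff4 (s25→-12) → $-12
  target = base 0x0fdc + off 0x08 + 4 + imm -12 = 0x0fdc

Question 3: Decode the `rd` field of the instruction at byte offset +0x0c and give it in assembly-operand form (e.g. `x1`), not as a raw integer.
x0

@+0c  little-endian(00 00 28 e2) = 0xe2280000
  opcode bits[31:25]=0x71: load/RR
  [24:22] rd=0 = x0
  [21:19] rs=5 = x5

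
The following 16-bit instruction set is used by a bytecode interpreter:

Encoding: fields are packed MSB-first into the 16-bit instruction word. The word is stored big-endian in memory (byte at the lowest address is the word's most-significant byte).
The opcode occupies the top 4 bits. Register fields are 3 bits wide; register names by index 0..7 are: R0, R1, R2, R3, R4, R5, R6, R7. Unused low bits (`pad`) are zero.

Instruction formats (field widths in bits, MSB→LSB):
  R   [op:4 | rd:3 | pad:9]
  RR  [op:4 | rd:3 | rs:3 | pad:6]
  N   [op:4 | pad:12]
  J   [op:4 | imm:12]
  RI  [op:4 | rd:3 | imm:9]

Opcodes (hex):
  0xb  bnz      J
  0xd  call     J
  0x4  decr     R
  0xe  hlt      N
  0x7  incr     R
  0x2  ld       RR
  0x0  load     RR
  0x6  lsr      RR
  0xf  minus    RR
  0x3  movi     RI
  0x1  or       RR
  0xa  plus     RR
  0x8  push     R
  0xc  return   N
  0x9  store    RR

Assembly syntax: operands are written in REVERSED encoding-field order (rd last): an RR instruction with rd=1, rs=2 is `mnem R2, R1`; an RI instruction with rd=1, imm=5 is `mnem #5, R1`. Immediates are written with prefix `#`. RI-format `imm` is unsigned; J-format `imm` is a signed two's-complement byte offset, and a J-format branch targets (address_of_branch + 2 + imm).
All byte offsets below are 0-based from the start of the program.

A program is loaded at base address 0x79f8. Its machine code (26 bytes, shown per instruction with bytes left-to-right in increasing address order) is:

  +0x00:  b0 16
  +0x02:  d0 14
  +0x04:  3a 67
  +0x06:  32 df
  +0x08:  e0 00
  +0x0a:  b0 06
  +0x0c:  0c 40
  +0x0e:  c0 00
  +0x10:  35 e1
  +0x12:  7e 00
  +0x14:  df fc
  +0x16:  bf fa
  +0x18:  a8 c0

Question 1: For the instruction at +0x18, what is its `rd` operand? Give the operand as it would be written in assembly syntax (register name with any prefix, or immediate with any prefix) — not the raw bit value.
off 0x18: read a8 c0 as big → 0xa8c0
  top 4b → 0xa → plus [RR]
  rd: (w>>9)&0x7=0x4 → R4
  rs: (w>>6)&0x7=0x3 → R3

R4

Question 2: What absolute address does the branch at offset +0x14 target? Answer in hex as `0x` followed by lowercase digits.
0x7a0a

+0x14: df fc ⇒ word 0xdffc (big)
  op=0xdffc>>12=0xd ⇒ call (J)
  imm: (w>>0)&0xfff=0xffc (s12→-4) → #-4
  target = base 0x79f8 + off 0x14 + 2 + imm -4 = 0x7a0a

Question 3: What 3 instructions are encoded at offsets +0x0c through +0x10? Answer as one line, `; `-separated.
off 0x0c: read 0c 40 as big → 0x0c40
  opcode bits[15:12]=0x0: load/RR
  rd: (w>>9)&0x7=0x6 → R6
  rs: (w>>6)&0x7=0x1 → R1
off 0x0e: read c0 00 as big → 0xc000
  opcode bits[15:12]=0xc: return/N
off 0x10: read 35 e1 as big → 0x35e1
  opcode bits[15:12]=0x3: movi/RI
  rd: (w>>9)&0x7=0x2 → R2
  imm: (w>>0)&0x1ff=0x1e1 → #481

load R1, R6; return; movi #481, R2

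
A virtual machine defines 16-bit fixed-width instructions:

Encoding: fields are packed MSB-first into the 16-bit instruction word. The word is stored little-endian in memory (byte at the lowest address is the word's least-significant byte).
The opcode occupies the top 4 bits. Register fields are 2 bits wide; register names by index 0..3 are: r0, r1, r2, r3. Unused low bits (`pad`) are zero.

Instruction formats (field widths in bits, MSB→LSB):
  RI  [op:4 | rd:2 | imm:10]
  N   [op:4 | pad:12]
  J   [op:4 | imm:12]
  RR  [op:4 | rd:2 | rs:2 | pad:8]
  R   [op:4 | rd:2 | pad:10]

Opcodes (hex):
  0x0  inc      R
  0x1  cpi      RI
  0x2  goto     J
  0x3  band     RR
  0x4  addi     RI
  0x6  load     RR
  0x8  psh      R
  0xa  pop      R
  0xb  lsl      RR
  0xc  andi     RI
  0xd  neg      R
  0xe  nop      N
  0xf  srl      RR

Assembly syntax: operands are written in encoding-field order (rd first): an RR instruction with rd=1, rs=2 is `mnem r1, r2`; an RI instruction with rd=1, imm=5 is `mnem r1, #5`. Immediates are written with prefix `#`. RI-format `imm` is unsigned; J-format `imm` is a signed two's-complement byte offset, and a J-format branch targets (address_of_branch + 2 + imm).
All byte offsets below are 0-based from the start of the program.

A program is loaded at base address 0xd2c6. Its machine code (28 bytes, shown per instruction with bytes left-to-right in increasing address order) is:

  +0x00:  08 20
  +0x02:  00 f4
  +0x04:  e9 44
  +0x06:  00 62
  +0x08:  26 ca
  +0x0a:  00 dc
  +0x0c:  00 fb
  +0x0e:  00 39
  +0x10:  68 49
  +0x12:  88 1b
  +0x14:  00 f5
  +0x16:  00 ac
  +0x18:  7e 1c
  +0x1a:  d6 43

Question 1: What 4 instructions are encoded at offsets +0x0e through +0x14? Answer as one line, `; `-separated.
[0e] 00 39 → 0x3900
  top 4b → 0x3 → band [RR]
  [11:10] rd=2 = r2
  [9:8] rs=1 = r1
[10] 68 49 → 0x4968
  top 4b → 0x4 → addi [RI]
  [11:10] rd=2 = r2
  [9:0] imm=360 = #360
[12] 88 1b → 0x1b88
  top 4b → 0x1 → cpi [RI]
  [11:10] rd=2 = r2
  [9:0] imm=904 = #904
[14] 00 f5 → 0xf500
  top 4b → 0xf → srl [RR]
  [11:10] rd=1 = r1
  [9:8] rs=1 = r1

band r2, r1; addi r2, #360; cpi r2, #904; srl r1, r1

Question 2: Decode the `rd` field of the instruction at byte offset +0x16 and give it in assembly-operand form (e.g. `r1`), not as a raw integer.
r3

@+16  little-endian(00 ac) = 0xac00
  opcode bits[15:12]=0xa: pop/R
  [11:10] rd=3 = r3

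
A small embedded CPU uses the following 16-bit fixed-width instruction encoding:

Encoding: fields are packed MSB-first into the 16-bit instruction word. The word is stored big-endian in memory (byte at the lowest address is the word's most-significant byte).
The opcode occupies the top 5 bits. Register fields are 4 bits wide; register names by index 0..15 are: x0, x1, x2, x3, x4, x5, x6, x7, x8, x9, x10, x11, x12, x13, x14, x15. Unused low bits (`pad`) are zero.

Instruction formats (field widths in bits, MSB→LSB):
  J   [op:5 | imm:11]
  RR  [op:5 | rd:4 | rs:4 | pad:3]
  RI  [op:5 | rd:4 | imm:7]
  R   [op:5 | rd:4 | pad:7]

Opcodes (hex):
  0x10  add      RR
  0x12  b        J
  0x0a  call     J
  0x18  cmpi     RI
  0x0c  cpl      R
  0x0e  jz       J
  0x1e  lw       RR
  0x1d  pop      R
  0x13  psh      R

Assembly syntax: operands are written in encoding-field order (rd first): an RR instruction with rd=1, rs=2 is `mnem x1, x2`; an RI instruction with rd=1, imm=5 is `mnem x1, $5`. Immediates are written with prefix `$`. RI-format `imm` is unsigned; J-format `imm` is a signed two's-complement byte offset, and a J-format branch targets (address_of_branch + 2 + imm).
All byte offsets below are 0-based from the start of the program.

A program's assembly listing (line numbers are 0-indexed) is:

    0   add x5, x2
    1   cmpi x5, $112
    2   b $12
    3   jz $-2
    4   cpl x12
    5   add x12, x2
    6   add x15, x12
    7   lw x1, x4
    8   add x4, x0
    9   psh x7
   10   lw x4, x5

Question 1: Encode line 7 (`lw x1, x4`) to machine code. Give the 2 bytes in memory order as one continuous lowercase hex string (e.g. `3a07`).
f0a0

line 7 (lw): pack op=0x1e:5|rd=1:4|rs=4:4|pad=0:3 = 0xf0a0; big→ f0 a0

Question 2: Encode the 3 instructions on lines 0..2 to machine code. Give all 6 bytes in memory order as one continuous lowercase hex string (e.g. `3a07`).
8290c2f0900c

L0: add op=0x10:5|rd=5:4|rs=2:4|pad=0:3 ⇒ 0x8290 ⇒ big 82 90
L1: cmpi op=0x18:5|rd=5:4|imm=112:7 ⇒ 0xc2f0 ⇒ big c2 f0
L2: b op=0x12:5|imm=12:11 ⇒ 0x900c ⇒ big 90 0c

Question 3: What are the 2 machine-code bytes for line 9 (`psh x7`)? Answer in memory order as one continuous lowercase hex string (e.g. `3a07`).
line 9 (psh): pack op=0x13:5|rd=7:4|pad=0:7 = 0x9b80; big→ 9b 80

9b80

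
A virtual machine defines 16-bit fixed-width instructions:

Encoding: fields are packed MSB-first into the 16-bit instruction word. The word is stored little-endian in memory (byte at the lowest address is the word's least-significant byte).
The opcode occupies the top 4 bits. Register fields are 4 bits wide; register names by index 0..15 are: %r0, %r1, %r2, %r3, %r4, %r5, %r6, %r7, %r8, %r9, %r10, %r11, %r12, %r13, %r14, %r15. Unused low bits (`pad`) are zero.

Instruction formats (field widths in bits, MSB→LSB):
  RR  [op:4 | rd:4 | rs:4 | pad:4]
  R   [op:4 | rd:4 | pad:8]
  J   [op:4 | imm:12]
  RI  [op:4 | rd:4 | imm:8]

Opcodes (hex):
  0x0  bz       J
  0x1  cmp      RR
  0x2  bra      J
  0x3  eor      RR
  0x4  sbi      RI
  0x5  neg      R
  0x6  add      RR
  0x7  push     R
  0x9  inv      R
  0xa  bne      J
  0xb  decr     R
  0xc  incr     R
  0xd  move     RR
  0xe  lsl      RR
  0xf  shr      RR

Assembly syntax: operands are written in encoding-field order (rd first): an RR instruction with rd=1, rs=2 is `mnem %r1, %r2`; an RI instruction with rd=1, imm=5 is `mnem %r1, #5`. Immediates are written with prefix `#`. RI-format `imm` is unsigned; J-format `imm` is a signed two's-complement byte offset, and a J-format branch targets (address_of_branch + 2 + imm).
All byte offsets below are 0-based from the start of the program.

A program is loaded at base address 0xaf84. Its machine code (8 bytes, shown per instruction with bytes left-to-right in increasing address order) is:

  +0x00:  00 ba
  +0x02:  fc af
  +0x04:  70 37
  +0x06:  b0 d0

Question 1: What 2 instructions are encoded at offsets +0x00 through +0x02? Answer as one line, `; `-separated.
off 0x00: read 00 ba as little → 0xba00
  opcode bits[15:12]=0xb: decr/R
  [11:8] rd=10 = %r10
off 0x02: read fc af as little → 0xaffc
  opcode bits[15:12]=0xa: bne/J
  [11:0] imm=4092 (s12→-4) = #-4

decr %r10; bne #-4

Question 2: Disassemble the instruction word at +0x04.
@+04  little-endian(70 37) = 0x3770
  opcode bits[15:12]=0x3: eor/RR
  rd: (w>>8)&0xf=0x7 → %r7
  rs: (w>>4)&0xf=0x7 → %r7

eor %r7, %r7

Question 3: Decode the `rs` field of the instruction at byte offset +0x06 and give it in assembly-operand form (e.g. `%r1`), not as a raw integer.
%r11

off 0x06: read b0 d0 as little → 0xd0b0
  opcode bits[15:12]=0xd: move/RR
  rd: (w>>8)&0xf=0x0 → %r0
  rs: (w>>4)&0xf=0xb → %r11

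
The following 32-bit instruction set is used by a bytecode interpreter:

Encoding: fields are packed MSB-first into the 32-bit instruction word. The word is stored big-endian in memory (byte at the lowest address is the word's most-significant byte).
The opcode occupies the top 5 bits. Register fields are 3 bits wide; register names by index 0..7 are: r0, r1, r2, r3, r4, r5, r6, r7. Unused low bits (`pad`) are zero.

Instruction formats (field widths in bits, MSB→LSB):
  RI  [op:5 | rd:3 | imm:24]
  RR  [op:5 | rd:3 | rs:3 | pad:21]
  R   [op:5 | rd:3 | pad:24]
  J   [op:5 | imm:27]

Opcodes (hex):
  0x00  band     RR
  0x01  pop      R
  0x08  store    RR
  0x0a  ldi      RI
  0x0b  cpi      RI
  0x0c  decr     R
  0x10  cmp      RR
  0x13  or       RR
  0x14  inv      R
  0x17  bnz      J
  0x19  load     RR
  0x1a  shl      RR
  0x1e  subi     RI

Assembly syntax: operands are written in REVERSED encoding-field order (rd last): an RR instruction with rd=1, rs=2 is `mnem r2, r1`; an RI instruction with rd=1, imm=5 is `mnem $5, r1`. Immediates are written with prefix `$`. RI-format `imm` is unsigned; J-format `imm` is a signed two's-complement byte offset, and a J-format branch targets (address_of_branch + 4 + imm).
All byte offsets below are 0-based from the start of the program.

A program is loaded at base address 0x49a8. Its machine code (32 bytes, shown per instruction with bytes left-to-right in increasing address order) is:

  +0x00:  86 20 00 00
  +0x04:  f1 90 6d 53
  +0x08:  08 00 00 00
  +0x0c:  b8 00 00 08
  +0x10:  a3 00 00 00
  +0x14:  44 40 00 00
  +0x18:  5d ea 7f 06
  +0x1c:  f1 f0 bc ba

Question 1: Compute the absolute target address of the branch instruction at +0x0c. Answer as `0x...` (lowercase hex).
[0c] b8 00 00 08 → 0xb8000008
  opcode bits[31:27]=0x17: bnz/J
  [26:0] imm=8 = $8
  target = base 0x49a8 + off 0x0c + 4 + imm 8 = 0x49c0

0x49c0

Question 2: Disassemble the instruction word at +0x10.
inv r3

[10] a3 00 00 00 → 0xa3000000
  opcode bits[31:27]=0x14: inv/R
  [26:24] rd=3 = r3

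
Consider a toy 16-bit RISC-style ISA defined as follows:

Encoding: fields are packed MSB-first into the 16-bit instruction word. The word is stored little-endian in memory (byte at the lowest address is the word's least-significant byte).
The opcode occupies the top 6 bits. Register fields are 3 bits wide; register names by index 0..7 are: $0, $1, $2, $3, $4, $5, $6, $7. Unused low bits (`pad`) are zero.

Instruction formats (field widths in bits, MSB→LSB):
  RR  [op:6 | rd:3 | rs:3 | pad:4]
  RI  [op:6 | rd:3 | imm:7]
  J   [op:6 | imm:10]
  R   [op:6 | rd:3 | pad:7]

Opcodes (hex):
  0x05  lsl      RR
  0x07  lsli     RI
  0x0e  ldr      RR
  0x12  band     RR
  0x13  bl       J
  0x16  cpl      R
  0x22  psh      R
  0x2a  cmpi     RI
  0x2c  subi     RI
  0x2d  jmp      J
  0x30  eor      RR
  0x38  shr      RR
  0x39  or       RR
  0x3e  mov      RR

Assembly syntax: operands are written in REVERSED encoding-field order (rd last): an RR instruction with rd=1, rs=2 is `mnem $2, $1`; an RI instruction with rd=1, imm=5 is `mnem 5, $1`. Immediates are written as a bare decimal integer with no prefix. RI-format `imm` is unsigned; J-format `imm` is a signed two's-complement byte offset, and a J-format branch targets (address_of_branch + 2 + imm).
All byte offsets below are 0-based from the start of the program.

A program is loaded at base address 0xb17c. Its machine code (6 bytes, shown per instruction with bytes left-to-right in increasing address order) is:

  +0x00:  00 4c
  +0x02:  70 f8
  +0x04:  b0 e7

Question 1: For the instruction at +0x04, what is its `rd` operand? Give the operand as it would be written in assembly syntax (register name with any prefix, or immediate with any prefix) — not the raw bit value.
[04] b0 e7 → 0xe7b0
  top 6b → 0x39 → or [RR]
  rd: (w>>7)&0x7=0x7 → $7
  rs: (w>>4)&0x7=0x3 → $3

$7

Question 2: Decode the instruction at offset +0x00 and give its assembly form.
off 0x00: read 00 4c as little → 0x4c00
  opcode bits[15:10]=0x13: bl/J
  imm: (w>>0)&0x3ff=0x0 → 0

bl 0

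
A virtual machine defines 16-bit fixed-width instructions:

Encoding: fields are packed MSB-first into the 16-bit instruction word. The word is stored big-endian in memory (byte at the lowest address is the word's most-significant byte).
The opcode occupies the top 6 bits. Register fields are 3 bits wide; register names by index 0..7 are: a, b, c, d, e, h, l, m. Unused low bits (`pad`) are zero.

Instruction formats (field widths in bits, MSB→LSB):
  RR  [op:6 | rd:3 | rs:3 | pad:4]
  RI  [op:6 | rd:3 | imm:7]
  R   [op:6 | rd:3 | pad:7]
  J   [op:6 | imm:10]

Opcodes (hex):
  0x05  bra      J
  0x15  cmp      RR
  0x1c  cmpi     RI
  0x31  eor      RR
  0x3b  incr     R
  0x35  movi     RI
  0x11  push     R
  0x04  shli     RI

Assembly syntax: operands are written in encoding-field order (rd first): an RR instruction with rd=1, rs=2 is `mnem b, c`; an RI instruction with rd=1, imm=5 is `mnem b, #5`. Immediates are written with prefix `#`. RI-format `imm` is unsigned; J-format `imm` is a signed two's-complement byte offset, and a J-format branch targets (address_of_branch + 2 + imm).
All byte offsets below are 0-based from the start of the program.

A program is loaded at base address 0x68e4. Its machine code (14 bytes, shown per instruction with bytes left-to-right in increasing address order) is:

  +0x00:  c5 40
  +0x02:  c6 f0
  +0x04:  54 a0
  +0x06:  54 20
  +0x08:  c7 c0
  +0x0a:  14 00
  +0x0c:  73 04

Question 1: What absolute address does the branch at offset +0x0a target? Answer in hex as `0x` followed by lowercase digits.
@+0a  big-endian(14 00) = 0x1400
  op=0x1400>>10=0x5 ⇒ bra (J)
  imm@[9:0]=0x0 ⇒ #0
  target = base 0x68e4 + off 0x0a + 2 + imm 0 = 0x68f0

0x68f0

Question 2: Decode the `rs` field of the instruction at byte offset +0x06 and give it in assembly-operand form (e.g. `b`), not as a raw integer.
c

[06] 54 20 → 0x5420
  op=0x5420>>10=0x15 ⇒ cmp (RR)
  [9:7] rd=0 = a
  [6:4] rs=2 = c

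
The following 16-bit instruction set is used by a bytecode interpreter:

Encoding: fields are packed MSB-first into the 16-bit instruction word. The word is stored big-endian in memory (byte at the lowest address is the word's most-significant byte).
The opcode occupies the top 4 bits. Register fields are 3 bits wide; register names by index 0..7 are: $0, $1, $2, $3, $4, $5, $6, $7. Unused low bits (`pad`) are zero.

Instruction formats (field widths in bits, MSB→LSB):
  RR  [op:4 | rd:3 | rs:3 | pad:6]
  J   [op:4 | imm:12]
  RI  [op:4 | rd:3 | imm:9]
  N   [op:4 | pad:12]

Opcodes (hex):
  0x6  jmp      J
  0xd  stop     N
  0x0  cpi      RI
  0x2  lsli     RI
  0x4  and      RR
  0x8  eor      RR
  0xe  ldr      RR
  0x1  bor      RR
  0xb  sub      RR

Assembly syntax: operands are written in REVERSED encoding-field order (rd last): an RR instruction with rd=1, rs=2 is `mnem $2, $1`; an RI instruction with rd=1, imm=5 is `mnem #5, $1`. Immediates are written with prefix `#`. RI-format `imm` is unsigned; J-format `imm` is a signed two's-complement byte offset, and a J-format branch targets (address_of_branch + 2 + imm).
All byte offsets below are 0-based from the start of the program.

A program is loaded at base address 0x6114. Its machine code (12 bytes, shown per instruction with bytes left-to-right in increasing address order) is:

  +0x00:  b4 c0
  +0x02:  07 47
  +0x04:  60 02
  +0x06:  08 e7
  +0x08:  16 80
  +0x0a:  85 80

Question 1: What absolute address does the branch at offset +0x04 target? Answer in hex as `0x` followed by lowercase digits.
0x611c

[04] 60 02 → 0x6002
  top 4b → 0x6 → jmp [J]
  [11:0] imm=2 = #2
  target = base 0x6114 + off 0x04 + 2 + imm 2 = 0x611c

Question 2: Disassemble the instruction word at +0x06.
cpi #231, $4

off 0x06: read 08 e7 as big → 0x08e7
  top 4b → 0x0 → cpi [RI]
  [11:9] rd=4 = $4
  [8:0] imm=231 = #231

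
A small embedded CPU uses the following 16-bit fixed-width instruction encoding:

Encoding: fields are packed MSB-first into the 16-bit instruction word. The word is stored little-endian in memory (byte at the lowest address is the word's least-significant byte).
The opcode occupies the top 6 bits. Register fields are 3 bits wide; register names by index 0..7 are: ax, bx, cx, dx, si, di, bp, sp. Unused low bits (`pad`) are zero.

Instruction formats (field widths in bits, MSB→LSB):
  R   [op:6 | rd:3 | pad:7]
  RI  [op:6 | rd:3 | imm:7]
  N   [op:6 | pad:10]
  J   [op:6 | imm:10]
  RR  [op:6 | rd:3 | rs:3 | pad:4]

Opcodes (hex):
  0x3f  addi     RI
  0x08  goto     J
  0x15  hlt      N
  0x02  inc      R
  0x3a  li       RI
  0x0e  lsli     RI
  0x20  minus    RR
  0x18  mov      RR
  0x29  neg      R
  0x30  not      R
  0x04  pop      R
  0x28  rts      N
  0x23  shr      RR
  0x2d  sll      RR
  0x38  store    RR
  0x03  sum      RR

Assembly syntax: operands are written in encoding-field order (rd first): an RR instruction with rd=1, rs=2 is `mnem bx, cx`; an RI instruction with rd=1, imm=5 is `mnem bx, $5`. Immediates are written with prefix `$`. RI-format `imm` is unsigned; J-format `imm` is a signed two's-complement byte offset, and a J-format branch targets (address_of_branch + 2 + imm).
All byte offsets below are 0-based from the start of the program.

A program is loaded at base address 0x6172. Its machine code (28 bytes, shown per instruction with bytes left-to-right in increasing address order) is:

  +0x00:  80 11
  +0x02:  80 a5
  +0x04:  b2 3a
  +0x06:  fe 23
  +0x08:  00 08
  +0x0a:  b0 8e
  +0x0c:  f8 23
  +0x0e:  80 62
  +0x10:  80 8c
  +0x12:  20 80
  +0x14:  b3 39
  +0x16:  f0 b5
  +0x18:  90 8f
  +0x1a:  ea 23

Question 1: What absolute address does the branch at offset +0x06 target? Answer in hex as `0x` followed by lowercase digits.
0x6178

[06] fe 23 → 0x23fe
  opcode bits[15:10]=0x8: goto/J
  imm: (w>>0)&0x3ff=0x3fe (s10→-2) → $-2
  target = base 0x6172 + off 0x06 + 2 + imm -2 = 0x6178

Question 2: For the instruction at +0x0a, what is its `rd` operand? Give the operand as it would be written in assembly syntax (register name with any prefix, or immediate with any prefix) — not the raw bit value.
di

@+0a  little-endian(b0 8e) = 0x8eb0
  op=0x8eb0>>10=0x23 ⇒ shr (RR)
  rd@[9:7]=0x5 ⇒ di
  rs@[6:4]=0x3 ⇒ dx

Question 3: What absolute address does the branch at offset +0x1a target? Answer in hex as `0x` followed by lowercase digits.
0x6178

@+1a  little-endian(ea 23) = 0x23ea
  opcode bits[15:10]=0x8: goto/J
  imm: (w>>0)&0x3ff=0x3ea (s10→-22) → $-22
  target = base 0x6172 + off 0x1a + 2 + imm -22 = 0x6178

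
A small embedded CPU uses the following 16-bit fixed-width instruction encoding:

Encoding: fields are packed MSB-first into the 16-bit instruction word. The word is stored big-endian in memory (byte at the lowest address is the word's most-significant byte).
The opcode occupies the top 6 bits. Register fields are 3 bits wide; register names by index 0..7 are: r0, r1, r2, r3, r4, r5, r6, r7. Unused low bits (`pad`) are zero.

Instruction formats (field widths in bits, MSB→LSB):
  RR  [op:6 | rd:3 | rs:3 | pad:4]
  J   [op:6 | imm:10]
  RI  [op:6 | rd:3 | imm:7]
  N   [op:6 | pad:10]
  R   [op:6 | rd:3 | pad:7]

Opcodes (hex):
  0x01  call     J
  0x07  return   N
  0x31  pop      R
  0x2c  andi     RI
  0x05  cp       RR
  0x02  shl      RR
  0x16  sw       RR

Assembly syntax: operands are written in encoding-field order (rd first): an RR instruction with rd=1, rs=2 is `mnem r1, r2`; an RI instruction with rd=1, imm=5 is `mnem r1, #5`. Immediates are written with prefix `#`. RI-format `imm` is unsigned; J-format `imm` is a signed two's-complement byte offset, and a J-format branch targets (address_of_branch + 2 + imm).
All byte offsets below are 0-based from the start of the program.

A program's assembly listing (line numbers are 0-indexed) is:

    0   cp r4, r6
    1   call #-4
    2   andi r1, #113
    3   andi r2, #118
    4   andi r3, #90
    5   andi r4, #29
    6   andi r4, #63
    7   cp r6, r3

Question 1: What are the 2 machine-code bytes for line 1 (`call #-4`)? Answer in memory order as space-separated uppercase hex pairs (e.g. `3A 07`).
07 FC

1. call fields op=0x1:6|imm=-4:10 → word 07fch → 07 fc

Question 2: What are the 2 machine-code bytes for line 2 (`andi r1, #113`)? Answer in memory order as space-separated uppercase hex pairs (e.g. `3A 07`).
2. andi fields op=0x2c:6|rd=1:3|imm=113:7 → word b0f1h → b0 f1

B0 F1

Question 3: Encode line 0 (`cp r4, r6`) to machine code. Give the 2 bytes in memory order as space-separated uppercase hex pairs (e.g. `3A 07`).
16 60

L0: cp op=0x5:6|rd=4:3|rs=6:3|pad=0:4 ⇒ 0x1660 ⇒ big 16 60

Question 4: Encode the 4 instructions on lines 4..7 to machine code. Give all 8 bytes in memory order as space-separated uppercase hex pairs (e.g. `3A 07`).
B1 DA B2 1D B2 3F 17 30

4. andi fields op=0x2c:6|rd=3:3|imm=90:7 → word b1dah → b1 da
5. andi fields op=0x2c:6|rd=4:3|imm=29:7 → word b21dh → b2 1d
6. andi fields op=0x2c:6|rd=4:3|imm=63:7 → word b23fh → b2 3f
7. cp fields op=0x5:6|rd=6:3|rs=3:3|pad=0:4 → word 1730h → 17 30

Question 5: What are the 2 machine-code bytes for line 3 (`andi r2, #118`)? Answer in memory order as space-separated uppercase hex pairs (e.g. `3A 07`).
B1 76

line 3 (andi): pack op=0x2c:6|rd=2:3|imm=118:7 = 0xb176; big→ b1 76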